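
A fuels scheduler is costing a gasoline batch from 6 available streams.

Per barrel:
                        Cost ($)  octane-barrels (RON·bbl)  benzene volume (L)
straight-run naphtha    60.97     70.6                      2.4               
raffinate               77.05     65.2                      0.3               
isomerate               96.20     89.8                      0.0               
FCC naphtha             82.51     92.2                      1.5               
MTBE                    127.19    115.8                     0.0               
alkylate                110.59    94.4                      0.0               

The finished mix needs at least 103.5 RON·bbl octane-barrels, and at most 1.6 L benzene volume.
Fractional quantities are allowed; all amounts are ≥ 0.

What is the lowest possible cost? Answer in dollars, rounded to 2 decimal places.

Let x1 = barrels of straight-run naphtha, x2 = barrels of raffinate, x3 = barrels of isomerate, x4 = barrels of FCC naphtha, x5 = barrels of MTBE, x6 = barrels of alkylate.
min 60.97x1 + 77.05x2 + 96.2x3 + 82.51x4 + 127.19x5 + 110.59x6 with:
  70.6x1 + 65.2x2 + 89.8x3 + 92.2x4 + 115.8x5 + 94.4x6 ≥ 103.5   (octane-barrels)
  2.4x1 + 0.3x2 + 1.5x4 ≤ 1.6   (benzene volume)
  x1, x2, x3, x4, x5, x6 ≥ 0.
The minimum-cost mix takes nothing from straight-run naphtha, raffinate, MTBE, alkylate — only isomerate, FCC naphtha. The octane-barrels and benzene volume requirements are met with equality.
Optimal quantities: isomerate = 0.057387 barrels, FCC naphtha = 1.0667 barrels.
Total cost: 96.2·0.057387 + 82.51·1.0667 = 93.5340.

$93.53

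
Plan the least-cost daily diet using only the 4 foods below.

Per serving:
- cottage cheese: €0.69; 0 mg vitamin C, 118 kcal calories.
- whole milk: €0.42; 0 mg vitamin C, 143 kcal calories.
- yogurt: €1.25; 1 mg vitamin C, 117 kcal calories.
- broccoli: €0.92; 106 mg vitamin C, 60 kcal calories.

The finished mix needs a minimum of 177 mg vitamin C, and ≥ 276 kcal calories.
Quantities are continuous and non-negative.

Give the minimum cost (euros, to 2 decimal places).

Treat it as an LP. Let x1 = servings of cottage cheese, x2 = servings of whole milk, x3 = servings of yogurt, x4 = servings of broccoli.
min 0.69x1 + 0.42x2 + 1.25x3 + 0.92x4 with:
  1x3 + 106x4 ≥ 177   (vitamin C)
  118x1 + 143x2 + 117x3 + 60x4 ≥ 276   (calories)
  x1, x2, x3, x4 ≥ 0.
At the optimum only whole milk, broccoli are positive (cottage cheese, yogurt = 0). The vitamin C and calories requirements are met with equality.
Optimal quantities: whole milk = 1.229 servings, broccoli = 1.67 servings.
Total cost: 0.42·1.229 + 0.92·1.67 = 2.0526.

€2.05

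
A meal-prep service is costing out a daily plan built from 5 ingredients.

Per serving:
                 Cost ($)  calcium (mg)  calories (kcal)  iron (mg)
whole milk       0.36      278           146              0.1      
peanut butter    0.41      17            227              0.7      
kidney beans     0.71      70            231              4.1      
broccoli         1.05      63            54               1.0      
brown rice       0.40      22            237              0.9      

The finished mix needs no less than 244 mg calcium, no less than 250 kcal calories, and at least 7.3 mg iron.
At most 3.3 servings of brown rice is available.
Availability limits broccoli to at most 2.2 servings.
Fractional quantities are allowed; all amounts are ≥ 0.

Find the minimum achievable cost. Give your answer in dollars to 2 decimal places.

This is a linear program. Let x1 = servings of whole milk, x2 = servings of peanut butter, x3 = servings of kidney beans, x4 = servings of broccoli, x5 = servings of brown rice.
Minimize 0.36x1 + 0.41x2 + 0.71x3 + 1.05x4 + 0.4x5 with:
  278x1 + 17x2 + 70x3 + 63x4 + 22x5 ≥ 244   (calcium)
  146x1 + 227x2 + 231x3 + 54x4 + 237x5 ≥ 250   (calories)
  0.1x1 + 0.7x2 + 4.1x3 + 1x4 + 0.9x5 ≥ 7.3   (iron)
  x5 ≤ 3.3
  x4 ≤ 2.2
  x1, x2, x3, x4, x5 ≥ 0.
The minimum-cost mix takes nothing from peanut butter, broccoli, brown rice — only whole milk, kidney beans. There the calcium and iron constraints are tight.
So whole milk = 0.432 servings, kidney beans = 1.77 servings.
Objective = 0.36·0.432 + 0.71·1.77 = 1.4122.

$1.41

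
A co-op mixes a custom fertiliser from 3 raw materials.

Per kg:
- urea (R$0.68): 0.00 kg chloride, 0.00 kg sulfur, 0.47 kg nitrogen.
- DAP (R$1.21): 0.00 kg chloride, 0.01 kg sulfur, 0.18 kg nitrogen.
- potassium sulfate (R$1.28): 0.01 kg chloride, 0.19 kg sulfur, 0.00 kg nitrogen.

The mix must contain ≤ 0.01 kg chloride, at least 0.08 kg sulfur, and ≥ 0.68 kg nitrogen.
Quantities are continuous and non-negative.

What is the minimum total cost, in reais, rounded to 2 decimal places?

This is a linear program. Let x1 = kg of urea, x2 = kg of DAP, x3 = kg of potassium sulfate.
min 0.68x1 + 1.21x2 + 1.28x3 subject to:
  0.01x3 ≤ 0.01   (chloride)
  0.01x2 + 0.19x3 ≥ 0.08   (sulfur)
  0.47x1 + 0.18x2 ≥ 0.68   (nitrogen)
  x1, x2, x3 ≥ 0.
The minimum-cost mix takes nothing from DAP — only urea, potassium sulfate. Binding constraints: sulfur and nitrogen.
So urea = 1.447 kg, potassium sulfate = 0.4211 kg.
Total cost: 0.68·1.447 + 1.28·0.4211 = 1.5230.

R$1.52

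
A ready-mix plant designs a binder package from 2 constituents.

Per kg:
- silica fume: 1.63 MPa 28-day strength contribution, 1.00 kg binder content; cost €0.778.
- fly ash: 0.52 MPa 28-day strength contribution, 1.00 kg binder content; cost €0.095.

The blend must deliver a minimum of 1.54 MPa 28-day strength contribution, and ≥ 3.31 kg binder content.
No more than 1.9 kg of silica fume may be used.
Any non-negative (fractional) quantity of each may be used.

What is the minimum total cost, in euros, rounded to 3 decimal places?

€0.314

Treat it as an LP. Let x1 = kg of silica fume, x2 = kg of fly ash.
min 0.778x1 + 0.095x2 subject to:
  1.63x1 + 0.52x2 ≥ 1.54   (28-day strength contribution)
  1x1 + 1x2 ≥ 3.31   (binder content)
  x1 ≤ 1.9
  x1, x2 ≥ 0.
The cheapest feasible vertex uses only fly ash; silica fume is not used. The binder content requirement is met with equality.
So fly ash = 3.31 kg.
Hence cost = 0.095·3.31 = €0.31445.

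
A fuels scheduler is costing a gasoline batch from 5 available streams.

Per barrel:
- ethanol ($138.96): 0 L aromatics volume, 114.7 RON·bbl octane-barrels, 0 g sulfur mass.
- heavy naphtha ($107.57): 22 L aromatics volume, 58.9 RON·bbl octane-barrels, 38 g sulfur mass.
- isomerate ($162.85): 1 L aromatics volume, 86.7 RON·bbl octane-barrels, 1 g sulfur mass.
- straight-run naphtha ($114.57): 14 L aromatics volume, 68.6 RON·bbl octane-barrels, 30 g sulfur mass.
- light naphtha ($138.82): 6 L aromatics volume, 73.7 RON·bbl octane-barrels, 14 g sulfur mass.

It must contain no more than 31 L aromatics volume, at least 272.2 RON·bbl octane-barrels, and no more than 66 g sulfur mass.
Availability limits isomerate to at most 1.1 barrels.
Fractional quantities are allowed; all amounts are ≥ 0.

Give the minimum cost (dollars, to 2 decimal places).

$329.77

Treat it as an LP. Let x1 = barrels of ethanol, x2 = barrels of heavy naphtha, x3 = barrels of isomerate, x4 = barrels of straight-run naphtha, x5 = barrels of light naphtha.
Minimize 138.96x1 + 107.57x2 + 162.85x3 + 114.57x4 + 138.82x5 subject to:
  22x2 + 1x3 + 14x4 + 6x5 ≤ 31   (aromatics volume)
  114.7x1 + 58.9x2 + 86.7x3 + 68.6x4 + 73.7x5 ≥ 272.2   (octane-barrels)
  38x2 + 1x3 + 30x4 + 14x5 ≤ 66   (sulfur mass)
  x3 ≤ 1.1
  x1, x2, x3, x4, x5 ≥ 0.
The minimum-cost mix takes nothing from heavy naphtha, isomerate, straight-run naphtha, light naphtha — only ethanol. There the octane-barrels constraint is tight.
Optimal quantities: ethanol = 2.3731 barrels.
Hence cost = 138.96·2.3731 = $329.7660.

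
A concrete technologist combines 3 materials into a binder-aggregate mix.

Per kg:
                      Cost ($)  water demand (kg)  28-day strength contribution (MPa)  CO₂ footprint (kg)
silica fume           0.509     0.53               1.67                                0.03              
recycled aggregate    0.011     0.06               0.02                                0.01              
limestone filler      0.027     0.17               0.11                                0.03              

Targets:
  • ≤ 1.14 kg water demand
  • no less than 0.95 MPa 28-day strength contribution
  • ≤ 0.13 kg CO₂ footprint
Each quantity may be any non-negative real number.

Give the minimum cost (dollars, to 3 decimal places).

$0.263

This is a linear program. Let x1 = kg of silica fume, x2 = kg of recycled aggregate, x3 = kg of limestone filler.
Minimise 0.509x1 + 0.011x2 + 0.027x3 with:
  0.53x1 + 0.06x2 + 0.17x3 ≤ 1.14   (water demand)
  1.67x1 + 0.02x2 + 0.11x3 ≥ 0.95   (28-day strength contribution)
  0.03x1 + 0.01x2 + 0.03x3 ≤ 0.13   (CO₂ footprint)
  x1, x2, x3 ≥ 0.
At the optimum only silica fume, limestone filler are positive (recycled aggregate = 0). The 28-day strength contribution and CO₂ footprint requirements are met with equality.
That vertex is x1 = 0.3034, x3 = 4.03.
Total cost: 0.509·0.3034 + 0.027·4.03 = 0.26324.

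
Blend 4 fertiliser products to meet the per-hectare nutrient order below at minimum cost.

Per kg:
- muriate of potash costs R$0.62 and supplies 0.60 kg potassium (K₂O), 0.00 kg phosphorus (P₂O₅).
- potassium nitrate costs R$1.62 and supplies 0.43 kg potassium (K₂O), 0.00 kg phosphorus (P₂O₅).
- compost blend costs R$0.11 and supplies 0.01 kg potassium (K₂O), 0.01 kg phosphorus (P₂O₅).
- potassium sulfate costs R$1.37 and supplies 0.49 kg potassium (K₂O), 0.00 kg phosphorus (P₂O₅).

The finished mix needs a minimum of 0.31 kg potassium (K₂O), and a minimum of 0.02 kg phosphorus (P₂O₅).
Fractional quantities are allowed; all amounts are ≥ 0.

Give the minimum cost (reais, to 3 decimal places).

R$0.520

Set it up as a linear program. Let x1 = kg of muriate of potash, x2 = kg of potassium nitrate, x3 = kg of compost blend, x4 = kg of potassium sulfate.
Minimise 0.62x1 + 1.62x2 + 0.11x3 + 1.37x4 s.t.:
  0.6x1 + 0.43x2 + 0.01x3 + 0.49x4 ≥ 0.31   (potassium (K₂O))
  0.01x3 ≥ 0.02   (phosphorus (P₂O₅))
  x1, x2, x3, x4 ≥ 0.
At the optimum only muriate of potash, compost blend are positive (potassium nitrate, potassium sulfate = 0). Binding constraints: potassium (K₂O) and phosphorus (P₂O₅).
Solving gives x1 = 0.4833, x3 = 2.
Hence cost = 0.62·0.4833 + 0.11·2 = R$0.51965.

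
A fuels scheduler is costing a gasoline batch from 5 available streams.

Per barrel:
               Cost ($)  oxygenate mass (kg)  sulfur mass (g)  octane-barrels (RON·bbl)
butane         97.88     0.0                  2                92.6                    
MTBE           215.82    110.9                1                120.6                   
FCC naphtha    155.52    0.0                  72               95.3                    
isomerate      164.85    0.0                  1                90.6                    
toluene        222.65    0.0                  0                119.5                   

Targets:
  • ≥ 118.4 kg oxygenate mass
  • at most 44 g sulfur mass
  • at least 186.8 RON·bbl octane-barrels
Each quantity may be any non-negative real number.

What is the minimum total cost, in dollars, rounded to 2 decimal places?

Set it up as a linear program. Let x1 = barrels of butane, x2 = barrels of MTBE, x3 = barrels of FCC naphtha, x4 = barrels of isomerate, x5 = barrels of toluene.
Minimise 97.88x1 + 215.82x2 + 155.52x3 + 164.85x4 + 222.65x5 subject to:
  110.9x2 ≥ 118.4   (oxygenate mass)
  2x1 + 1x2 + 72x3 + 1x4 ≤ 44   (sulfur mass)
  92.6x1 + 120.6x2 + 95.3x3 + 90.6x4 + 119.5x5 ≥ 186.8   (octane-barrels)
  x1, x2, x3, x4, x5 ≥ 0.
The optimal basis is {butane, MTBE}; FCC naphtha, isomerate, toluene drop out. The oxygenate mass and octane-barrels requirements are met with equality.
That vertex is x1 = 0.626825, x2 = 1.06763.
Cost = 97.88·0.626825 + 215.82·1.06763 = 291.7695.

$291.77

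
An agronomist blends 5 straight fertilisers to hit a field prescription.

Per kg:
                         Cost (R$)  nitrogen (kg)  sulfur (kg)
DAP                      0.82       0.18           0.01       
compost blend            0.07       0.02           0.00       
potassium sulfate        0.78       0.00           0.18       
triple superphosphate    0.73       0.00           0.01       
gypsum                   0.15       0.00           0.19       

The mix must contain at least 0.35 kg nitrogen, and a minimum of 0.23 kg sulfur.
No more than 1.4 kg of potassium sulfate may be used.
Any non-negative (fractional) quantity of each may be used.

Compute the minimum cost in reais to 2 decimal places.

Let x1 = kg of DAP, x2 = kg of compost blend, x3 = kg of potassium sulfate, x4 = kg of triple superphosphate, x5 = kg of gypsum.
min 0.82x1 + 0.07x2 + 0.78x3 + 0.73x4 + 0.15x5 s.t.:
  0.18x1 + 0.02x2 ≥ 0.35   (nitrogen)
  0.01x1 + 0.18x3 + 0.01x4 + 0.19x5 ≥ 0.23   (sulfur)
  x3 ≤ 1.4
  x1, x2, x3, x4, x5 ≥ 0.
The optimal basis is {compost blend, gypsum}; DAP, potassium sulfate, triple superphosphate drop out. Binding constraints: nitrogen and sulfur.
Solving gives x2 = 17.5, x5 = 1.211.
Cost = 0.07·17.5 + 0.15·1.211 = 1.4067.

R$1.41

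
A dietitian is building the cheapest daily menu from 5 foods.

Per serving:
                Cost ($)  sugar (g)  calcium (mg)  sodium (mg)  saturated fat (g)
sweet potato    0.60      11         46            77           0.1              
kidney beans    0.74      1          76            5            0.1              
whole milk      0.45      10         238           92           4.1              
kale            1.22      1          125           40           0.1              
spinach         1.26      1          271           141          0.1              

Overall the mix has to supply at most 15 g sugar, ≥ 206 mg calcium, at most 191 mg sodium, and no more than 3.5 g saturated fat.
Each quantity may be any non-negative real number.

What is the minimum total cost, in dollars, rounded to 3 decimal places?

This is a linear program. Let x1 = servings of sweet potato, x2 = servings of kidney beans, x3 = servings of whole milk, x4 = servings of kale, x5 = servings of spinach.
Minimise 0.6x1 + 0.74x2 + 0.45x3 + 1.22x4 + 1.26x5 subject to:
  11x1 + 1x2 + 10x3 + 1x4 + 1x5 ≤ 15   (sugar)
  46x1 + 76x2 + 238x3 + 125x4 + 271x5 ≥ 206   (calcium)
  77x1 + 5x2 + 92x3 + 40x4 + 141x5 ≤ 191   (sodium)
  0.1x1 + 0.1x2 + 4.1x3 + 0.1x4 + 0.1x5 ≤ 3.5   (saturated fat)
  x1, x2, x3, x4, x5 ≥ 0.
The minimum-cost mix takes nothing from sweet potato, kidney beans, kale — only whole milk, spinach. There the calcium and saturated fat constraints are tight.
So whole milk = 0.8534 servings, spinach = 0.01067 servings.
Objective = 0.45·0.8534 + 1.26·0.01067 = 0.39747.

$0.397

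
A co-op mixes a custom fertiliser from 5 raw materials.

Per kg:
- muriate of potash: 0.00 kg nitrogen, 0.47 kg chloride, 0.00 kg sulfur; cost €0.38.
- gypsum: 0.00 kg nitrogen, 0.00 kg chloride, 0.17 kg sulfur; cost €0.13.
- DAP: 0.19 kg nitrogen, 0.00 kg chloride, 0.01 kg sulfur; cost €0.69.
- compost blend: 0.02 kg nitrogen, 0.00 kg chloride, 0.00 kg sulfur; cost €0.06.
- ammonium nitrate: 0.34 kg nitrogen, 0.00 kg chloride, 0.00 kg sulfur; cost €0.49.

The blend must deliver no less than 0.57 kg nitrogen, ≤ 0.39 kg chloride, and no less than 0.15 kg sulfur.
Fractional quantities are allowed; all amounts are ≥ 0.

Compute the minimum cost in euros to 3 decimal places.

€0.936

This is a linear program. Let x1 = kg of muriate of potash, x2 = kg of gypsum, x3 = kg of DAP, x4 = kg of compost blend, x5 = kg of ammonium nitrate.
Minimize 0.38x1 + 0.13x2 + 0.69x3 + 0.06x4 + 0.49x5 with:
  0.19x3 + 0.02x4 + 0.34x5 ≥ 0.57   (nitrogen)
  0.47x1 ≤ 0.39   (chloride)
  0.17x2 + 0.01x3 ≥ 0.15   (sulfur)
  x1, x2, x3, x4, x5 ≥ 0.
The minimum-cost mix takes nothing from muriate of potash, DAP, compost blend — only gypsum, ammonium nitrate. Binding constraints: nitrogen and sulfur.
That vertex is x2 = 0.8824, x5 = 1.676.
Total cost: 0.13·0.8824 + 0.49·1.676 = 0.93595.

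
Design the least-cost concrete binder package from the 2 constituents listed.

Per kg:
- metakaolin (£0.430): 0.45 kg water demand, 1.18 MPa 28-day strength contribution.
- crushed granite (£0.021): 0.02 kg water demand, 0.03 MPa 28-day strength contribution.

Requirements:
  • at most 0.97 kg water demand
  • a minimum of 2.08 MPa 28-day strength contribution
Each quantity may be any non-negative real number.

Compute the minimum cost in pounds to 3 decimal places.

Let x1 = kg of metakaolin, x2 = kg of crushed granite.
min 0.43x1 + 0.021x2 s.t.:
  0.45x1 + 0.02x2 ≤ 0.97   (water demand)
  1.18x1 + 0.03x2 ≥ 2.08   (28-day strength contribution)
  x1, x2 ≥ 0.
At the optimum only metakaolin is positive (crushed granite = 0). Binding constraint: 28-day strength contribution.
Solving gives x1 = 1.763.
Total cost: 0.43·1.763 = 0.75809.

£0.758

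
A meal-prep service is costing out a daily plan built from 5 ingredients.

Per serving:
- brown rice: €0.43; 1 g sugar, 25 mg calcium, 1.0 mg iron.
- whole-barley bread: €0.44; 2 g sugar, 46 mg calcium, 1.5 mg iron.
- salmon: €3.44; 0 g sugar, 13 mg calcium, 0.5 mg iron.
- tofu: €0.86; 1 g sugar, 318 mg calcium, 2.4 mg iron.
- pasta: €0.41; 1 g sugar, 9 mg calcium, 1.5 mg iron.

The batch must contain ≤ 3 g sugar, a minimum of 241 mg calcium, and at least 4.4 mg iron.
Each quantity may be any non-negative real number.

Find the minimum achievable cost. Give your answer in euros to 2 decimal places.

Let x1 = servings of brown rice, x2 = servings of whole-barley bread, x3 = servings of salmon, x4 = servings of tofu, x5 = servings of pasta.
min 0.43x1 + 0.44x2 + 3.44x3 + 0.86x4 + 0.41x5 s.t.:
  1x1 + 2x2 + 1x4 + 1x5 ≤ 3   (sugar)
  25x1 + 46x2 + 13x3 + 318x4 + 9x5 ≥ 241   (calcium)
  1x1 + 1.5x2 + 0.5x3 + 2.4x4 + 1.5x5 ≥ 4.4   (iron)
  x1, x2, x3, x4, x5 ≥ 0.
The minimum-cost mix takes nothing from brown rice, whole-barley bread, salmon — only tofu, pasta. The calcium and iron requirements are met with equality.
That vertex is x4 = 0.7069, x5 = 1.802.
Objective = 0.86·0.7069 + 0.41·1.802 = 1.3468.

€1.35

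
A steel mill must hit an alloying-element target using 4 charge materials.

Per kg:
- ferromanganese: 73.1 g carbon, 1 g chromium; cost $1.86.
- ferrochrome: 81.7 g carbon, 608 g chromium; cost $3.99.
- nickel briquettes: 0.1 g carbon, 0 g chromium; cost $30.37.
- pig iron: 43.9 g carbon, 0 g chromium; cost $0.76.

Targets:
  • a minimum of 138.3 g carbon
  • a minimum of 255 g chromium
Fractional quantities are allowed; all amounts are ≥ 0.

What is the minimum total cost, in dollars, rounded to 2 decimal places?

Set it up as a linear program. Let x1 = kg of ferromanganese, x2 = kg of ferrochrome, x3 = kg of nickel briquettes, x4 = kg of pig iron.
Minimise 1.86x1 + 3.99x2 + 30.37x3 + 0.76x4 subject to:
  73.1x1 + 81.7x2 + 0.1x3 + 43.9x4 ≥ 138.3   (carbon)
  1x1 + 608x2 ≥ 255   (chromium)
  x1, x2, x3, x4 ≥ 0.
The cheapest feasible vertex uses only ferrochrome, pig iron; ferromanganese, nickel briquettes are not used. There the carbon and chromium constraints are tight.
So ferrochrome = 0.4194 kg, pig iron = 2.37 kg.
Total cost: 3.99·0.4194 + 0.76·2.37 = 3.4746.

$3.47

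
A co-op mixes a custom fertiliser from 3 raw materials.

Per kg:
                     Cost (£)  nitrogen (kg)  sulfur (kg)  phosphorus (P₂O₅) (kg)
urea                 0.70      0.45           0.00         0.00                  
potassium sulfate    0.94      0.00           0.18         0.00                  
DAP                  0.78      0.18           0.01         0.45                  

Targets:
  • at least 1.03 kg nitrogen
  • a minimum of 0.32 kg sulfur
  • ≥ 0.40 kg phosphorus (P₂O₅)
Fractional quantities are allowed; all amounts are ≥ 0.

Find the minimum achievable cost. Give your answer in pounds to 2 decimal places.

Let x1 = kg of urea, x2 = kg of potassium sulfate, x3 = kg of DAP.
Minimise 0.7x1 + 0.94x2 + 0.78x3 with:
  0.45x1 + 0.18x3 ≥ 1.03   (nitrogen)
  0.18x2 + 0.01x3 ≥ 0.32   (sulfur)
  0.45x3 ≥ 0.4   (phosphorus (P₂O₅))
  x1, x2, x3 ≥ 0.
All 3 inputs are positive at the optimum. There the nitrogen, sulfur, phosphorus (P₂O₅) constraints are tight.
Solving gives x1 = 1.933, x2 = 1.728, x3 = 0.8889.
Cost = 0.7·1.933 + 0.94·1.728 + 0.78·0.8889 = 3.6708.

£3.67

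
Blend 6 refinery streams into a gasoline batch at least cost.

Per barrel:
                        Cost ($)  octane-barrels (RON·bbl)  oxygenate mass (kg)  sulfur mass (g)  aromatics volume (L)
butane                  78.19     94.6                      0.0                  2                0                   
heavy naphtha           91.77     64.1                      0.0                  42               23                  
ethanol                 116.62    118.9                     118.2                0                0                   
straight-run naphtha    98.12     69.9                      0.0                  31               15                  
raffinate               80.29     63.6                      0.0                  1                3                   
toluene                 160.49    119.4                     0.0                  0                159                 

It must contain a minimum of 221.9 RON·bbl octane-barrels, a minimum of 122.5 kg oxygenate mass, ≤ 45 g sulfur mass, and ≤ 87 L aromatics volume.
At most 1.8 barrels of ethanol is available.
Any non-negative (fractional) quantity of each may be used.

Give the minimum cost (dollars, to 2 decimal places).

$202.42

This is a linear program. Let x1 = barrels of butane, x2 = barrels of heavy naphtha, x3 = barrels of ethanol, x4 = barrels of straight-run naphtha, x5 = barrels of raffinate, x6 = barrels of toluene.
Minimise 78.19x1 + 91.77x2 + 116.62x3 + 98.12x4 + 80.29x5 + 160.49x6 subject to:
  94.6x1 + 64.1x2 + 118.9x3 + 69.9x4 + 63.6x5 + 119.4x6 ≥ 221.9   (octane-barrels)
  118.2x3 ≥ 122.5   (oxygenate mass)
  2x1 + 42x2 + 31x4 + 1x5 ≤ 45   (sulfur mass)
  23x2 + 15x4 + 3x5 + 159x6 ≤ 87   (aromatics volume)
  x3 ≤ 1.8
  x1, x2, x3, x4, x5, x6 ≥ 0.
The cheapest feasible vertex uses only butane, ethanol; heavy naphtha, straight-run naphtha, raffinate, toluene are not used. Binding constraints: octane-barrels and oxygenate mass.
Optimal quantities: butane = 1.0431 barrels, ethanol = 1.0364 barrels.
Total cost: 78.19·1.0431 + 116.62·1.0364 = 202.42496.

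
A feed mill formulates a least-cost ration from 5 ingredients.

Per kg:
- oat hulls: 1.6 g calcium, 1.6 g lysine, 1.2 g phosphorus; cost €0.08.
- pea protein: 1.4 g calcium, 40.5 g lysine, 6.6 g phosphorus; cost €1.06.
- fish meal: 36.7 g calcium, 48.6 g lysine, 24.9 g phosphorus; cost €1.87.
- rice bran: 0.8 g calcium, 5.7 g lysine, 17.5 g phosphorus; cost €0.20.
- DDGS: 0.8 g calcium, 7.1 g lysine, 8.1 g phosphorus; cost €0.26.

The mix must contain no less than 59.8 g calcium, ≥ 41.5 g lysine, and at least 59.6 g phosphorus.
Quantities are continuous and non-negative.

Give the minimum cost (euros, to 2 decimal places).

€3.13

This is a linear program. Let x1 = kg of oat hulls, x2 = kg of pea protein, x3 = kg of fish meal, x4 = kg of rice bran, x5 = kg of DDGS.
Minimise 0.08x1 + 1.06x2 + 1.87x3 + 0.2x4 + 0.26x5 subject to:
  1.6x1 + 1.4x2 + 36.7x3 + 0.8x4 + 0.8x5 ≥ 59.8   (calcium)
  1.6x1 + 40.5x2 + 48.6x3 + 5.7x4 + 7.1x5 ≥ 41.5   (lysine)
  1.2x1 + 6.6x2 + 24.9x3 + 17.5x4 + 8.1x5 ≥ 59.6   (phosphorus)
  x1, x2, x3, x4, x5 ≥ 0.
At the optimum only oat hulls, rice bran are positive (pea protein, fish meal, DDGS = 0). Binding constraints: calcium and phosphorus.
Solving gives x1 = 36.94, x4 = 0.8728.
Cost = 0.08·36.94 + 0.2·0.8728 = 3.1298.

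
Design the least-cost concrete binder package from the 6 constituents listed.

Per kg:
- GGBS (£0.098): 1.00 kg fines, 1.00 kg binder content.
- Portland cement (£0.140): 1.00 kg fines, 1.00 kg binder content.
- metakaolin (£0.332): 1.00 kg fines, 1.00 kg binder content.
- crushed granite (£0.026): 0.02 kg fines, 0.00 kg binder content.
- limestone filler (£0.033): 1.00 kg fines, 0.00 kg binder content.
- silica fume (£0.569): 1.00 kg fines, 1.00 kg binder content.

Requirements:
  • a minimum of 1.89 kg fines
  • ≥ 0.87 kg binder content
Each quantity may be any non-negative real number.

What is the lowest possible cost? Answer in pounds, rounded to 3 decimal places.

This is a linear program. Let x1 = kg of GGBS, x2 = kg of Portland cement, x3 = kg of metakaolin, x4 = kg of crushed granite, x5 = kg of limestone filler, x6 = kg of silica fume.
Minimise 0.098x1 + 0.14x2 + 0.332x3 + 0.026x4 + 0.033x5 + 0.569x6 with:
  1x1 + 1x2 + 1x3 + 0.02x4 + 1x5 + 1x6 ≥ 1.89   (fines)
  1x1 + 1x2 + 1x3 + 1x6 ≥ 0.87   (binder content)
  x1, x2, x3, x4, x5, x6 ≥ 0.
At the optimum only GGBS, limestone filler are positive (Portland cement, metakaolin, crushed granite, silica fume = 0). The fines and binder content requirements are met with equality.
That vertex is x1 = 0.87, x5 = 1.02.
Objective = 0.098·0.87 + 0.033·1.02 = 0.11892.

£0.119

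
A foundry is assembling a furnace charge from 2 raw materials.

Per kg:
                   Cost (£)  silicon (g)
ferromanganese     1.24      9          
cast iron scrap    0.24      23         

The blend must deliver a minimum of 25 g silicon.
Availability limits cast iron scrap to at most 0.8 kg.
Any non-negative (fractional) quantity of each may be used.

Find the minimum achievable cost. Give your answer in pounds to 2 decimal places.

Treat it as an LP. Let x1 = kg of ferromanganese, x2 = kg of cast iron scrap.
min 1.24x1 + 0.24x2 s.t.:
  9x1 + 23x2 ≥ 25   (silicon)
  x2 ≤ 0.8
  x1, x2 ≥ 0.
Both inputs are positive at the optimum. Binding constraints: silicon and the cast iron scrap cap.
Solving gives x1 = 0.7333, x2 = 0.8.
Cost = 1.24·0.7333 + 0.24·0.8 = 1.1013.

£1.10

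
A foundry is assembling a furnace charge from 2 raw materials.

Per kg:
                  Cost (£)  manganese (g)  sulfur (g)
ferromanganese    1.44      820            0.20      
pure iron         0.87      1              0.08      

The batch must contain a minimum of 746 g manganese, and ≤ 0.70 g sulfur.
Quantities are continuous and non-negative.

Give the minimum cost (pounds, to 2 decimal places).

Set it up as a linear program. Let x1 = kg of ferromanganese, x2 = kg of pure iron.
Minimise 1.44x1 + 0.87x2 with:
  820x1 + 1x2 ≥ 746   (manganese)
  0.2x1 + 0.08x2 ≤ 0.7   (sulfur)
  x1, x2 ≥ 0.
The optimal basis is {ferromanganese}; pure iron drops out. Binding constraint: manganese.
So ferromanganese = 0.9098 kg.
Cost = 1.44·0.9098 = 1.3101.

£1.31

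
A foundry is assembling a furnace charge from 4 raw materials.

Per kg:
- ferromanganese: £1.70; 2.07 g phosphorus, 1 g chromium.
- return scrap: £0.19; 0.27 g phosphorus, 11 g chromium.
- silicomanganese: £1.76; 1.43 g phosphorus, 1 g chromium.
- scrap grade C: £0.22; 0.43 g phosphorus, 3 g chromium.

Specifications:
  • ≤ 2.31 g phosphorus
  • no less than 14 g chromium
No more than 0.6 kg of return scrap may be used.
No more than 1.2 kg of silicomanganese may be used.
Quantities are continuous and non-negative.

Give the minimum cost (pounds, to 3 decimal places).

Let x1 = kg of ferromanganese, x2 = kg of return scrap, x3 = kg of silicomanganese, x4 = kg of scrap grade C.
Minimize 1.7x1 + 0.19x2 + 1.76x3 + 0.22x4 s.t.:
  2.07x1 + 0.27x2 + 1.43x3 + 0.43x4 ≤ 2.31   (phosphorus)
  1x1 + 11x2 + 1x3 + 3x4 ≥ 14   (chromium)
  x2 ≤ 0.6
  x3 ≤ 1.2
  x1, x2, x3, x4 ≥ 0.
The optimal basis is {return scrap, scrap grade C}; ferromanganese, silicomanganese drop out. Binding constraints: chromium and the return scrap cap.
Solving gives x2 = 0.6, x4 = 2.467.
Objective = 0.19·0.6 + 0.22·2.467 = 0.65674.

£0.657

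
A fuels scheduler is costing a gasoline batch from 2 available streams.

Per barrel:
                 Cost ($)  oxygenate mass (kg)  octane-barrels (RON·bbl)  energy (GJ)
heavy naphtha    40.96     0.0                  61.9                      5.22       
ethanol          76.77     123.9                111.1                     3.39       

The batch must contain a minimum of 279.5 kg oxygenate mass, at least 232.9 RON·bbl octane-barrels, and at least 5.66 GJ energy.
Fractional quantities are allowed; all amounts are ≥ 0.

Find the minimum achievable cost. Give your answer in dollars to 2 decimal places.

Let x1 = barrels of heavy naphtha, x2 = barrels of ethanol.
Minimize 40.96x1 + 76.77x2 with:
  123.9x2 ≥ 279.5   (oxygenate mass)
  61.9x1 + 111.1x2 ≥ 232.9   (octane-barrels)
  5.22x1 + 3.39x2 ≥ 5.66   (energy)
  x1, x2 ≥ 0.
The optimal basis is {ethanol}; heavy naphtha drops out. There the oxygenate mass constraint is tight.
So ethanol = 2.25585 barrels.
Total cost: 76.77·2.25585 = 173.1816.

$173.18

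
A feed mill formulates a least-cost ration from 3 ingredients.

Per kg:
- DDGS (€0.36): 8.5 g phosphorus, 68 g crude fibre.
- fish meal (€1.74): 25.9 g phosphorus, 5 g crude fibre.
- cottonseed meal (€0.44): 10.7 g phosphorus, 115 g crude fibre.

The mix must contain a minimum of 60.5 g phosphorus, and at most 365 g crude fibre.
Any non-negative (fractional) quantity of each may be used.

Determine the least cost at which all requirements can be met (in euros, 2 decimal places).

€2.94

This is a linear program. Let x1 = kg of DDGS, x2 = kg of fish meal, x3 = kg of cottonseed meal.
Minimize 0.36x1 + 1.74x2 + 0.44x3 s.t.:
  8.5x1 + 25.9x2 + 10.7x3 ≥ 60.5   (phosphorus)
  68x1 + 5x2 + 115x3 ≤ 365   (crude fibre)
  x1, x2, x3 ≥ 0.
The cheapest feasible vertex uses only DDGS, fish meal; cottonseed meal is not used. The phosphorus and crude fibre requirements are met with equality.
Solving gives x1 = 5.324, x2 = 0.5885.
Cost = 0.36·5.324 + 1.74·0.5885 = 2.9406.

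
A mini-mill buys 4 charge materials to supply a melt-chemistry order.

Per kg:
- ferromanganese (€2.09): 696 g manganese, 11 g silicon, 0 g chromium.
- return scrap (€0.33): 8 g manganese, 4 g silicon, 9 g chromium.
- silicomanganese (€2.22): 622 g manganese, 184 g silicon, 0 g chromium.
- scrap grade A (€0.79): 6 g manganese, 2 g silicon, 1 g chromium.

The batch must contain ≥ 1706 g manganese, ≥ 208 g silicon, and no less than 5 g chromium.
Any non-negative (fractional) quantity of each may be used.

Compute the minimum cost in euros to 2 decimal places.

€5.65

Let x1 = kg of ferromanganese, x2 = kg of return scrap, x3 = kg of silicomanganese, x4 = kg of scrap grade A.
Minimise 2.09x1 + 0.33x2 + 2.22x3 + 0.79x4 s.t.:
  696x1 + 8x2 + 622x3 + 6x4 ≥ 1706   (manganese)
  11x1 + 4x2 + 184x3 + 2x4 ≥ 208   (silicon)
  9x2 + 1x4 ≥ 5   (chromium)
  x1, x2, x3, x4 ≥ 0.
At the optimum only ferromanganese, return scrap, silicomanganese are positive (scrap grade A = 0). Binding constraints: manganese, silicon, chromium.
So ferromanganese = 1.527 kg, return scrap = 0.5556 kg, silicomanganese = 1.027 kg.
Total cost: 2.09·1.527 + 0.33·0.5556 + 2.22·1.027 = 5.6547.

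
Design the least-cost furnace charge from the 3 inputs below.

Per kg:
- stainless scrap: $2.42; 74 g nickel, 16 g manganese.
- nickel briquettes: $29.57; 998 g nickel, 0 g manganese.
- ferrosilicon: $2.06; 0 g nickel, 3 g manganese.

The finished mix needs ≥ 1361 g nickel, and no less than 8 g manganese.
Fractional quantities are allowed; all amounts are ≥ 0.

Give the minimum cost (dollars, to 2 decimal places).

$40.44

Let x1 = kg of stainless scrap, x2 = kg of nickel briquettes, x3 = kg of ferrosilicon.
min 2.42x1 + 29.57x2 + 2.06x3 with:
  74x1 + 998x2 ≥ 1361   (nickel)
  16x1 + 3x3 ≥ 8   (manganese)
  x1, x2, x3 ≥ 0.
The cheapest feasible vertex uses only stainless scrap, nickel briquettes; ferrosilicon is not used. Binding constraints: nickel and manganese.
So stainless scrap = 0.5 kg, nickel briquettes = 1.3267 kg.
Objective = 2.42·0.5 + 29.57·1.3267 = 40.4405.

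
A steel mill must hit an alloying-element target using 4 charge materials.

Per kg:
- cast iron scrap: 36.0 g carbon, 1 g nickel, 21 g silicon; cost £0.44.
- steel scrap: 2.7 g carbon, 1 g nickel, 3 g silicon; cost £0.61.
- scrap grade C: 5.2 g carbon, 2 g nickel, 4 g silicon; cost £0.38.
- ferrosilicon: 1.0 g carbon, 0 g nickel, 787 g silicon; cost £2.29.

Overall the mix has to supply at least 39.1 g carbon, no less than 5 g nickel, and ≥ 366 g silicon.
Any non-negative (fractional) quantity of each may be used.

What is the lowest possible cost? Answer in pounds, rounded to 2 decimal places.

Treat it as an LP. Let x1 = kg of cast iron scrap, x2 = kg of steel scrap, x3 = kg of scrap grade C, x4 = kg of ferrosilicon.
min 0.44x1 + 0.61x2 + 0.38x3 + 2.29x4 subject to:
  36x1 + 2.7x2 + 5.2x3 + 1x4 ≥ 39.1   (carbon)
  1x1 + 1x2 + 2x3 ≥ 5   (nickel)
  21x1 + 3x2 + 4x3 + 787x4 ≥ 366   (silicon)
  x1, x2, x3, x4 ≥ 0.
The minimum-cost mix takes nothing from steel scrap — only cast iron scrap, scrap grade C, ferrosilicon. There the carbon, nickel, silicon constraints are tight.
So cast iron scrap = 0.7684 kg, scrap grade C = 2.116 kg, ferrosilicon = 0.4338 kg.
Total cost: 0.44·0.7684 + 0.38·2.116 + 2.29·0.4338 = 2.1356.

£2.14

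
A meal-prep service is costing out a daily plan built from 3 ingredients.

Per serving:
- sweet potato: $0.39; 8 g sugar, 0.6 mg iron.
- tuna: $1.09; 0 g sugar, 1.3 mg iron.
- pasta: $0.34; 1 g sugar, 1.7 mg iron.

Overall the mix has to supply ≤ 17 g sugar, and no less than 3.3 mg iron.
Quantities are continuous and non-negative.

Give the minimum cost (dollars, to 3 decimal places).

$0.660

Treat it as an LP. Let x1 = servings of sweet potato, x2 = servings of tuna, x3 = servings of pasta.
Minimise 0.39x1 + 1.09x2 + 0.34x3 s.t.:
  8x1 + 1x3 ≤ 17   (sugar)
  0.6x1 + 1.3x2 + 1.7x3 ≥ 3.3   (iron)
  x1, x2, x3 ≥ 0.
The optimal basis is {pasta}; sweet potato, tuna drop out. Binding constraint: iron.
So pasta = 1.941 servings.
Hence cost = 0.34·1.941 = $0.65994.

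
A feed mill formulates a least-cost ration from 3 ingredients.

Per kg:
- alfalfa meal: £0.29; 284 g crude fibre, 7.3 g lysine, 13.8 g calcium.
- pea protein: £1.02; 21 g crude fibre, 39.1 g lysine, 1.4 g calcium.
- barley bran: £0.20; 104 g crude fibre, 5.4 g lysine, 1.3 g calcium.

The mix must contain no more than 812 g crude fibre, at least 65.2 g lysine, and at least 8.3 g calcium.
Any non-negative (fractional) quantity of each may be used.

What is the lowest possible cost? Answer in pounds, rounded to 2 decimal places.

Set it up as a linear program. Let x1 = kg of alfalfa meal, x2 = kg of pea protein, x3 = kg of barley bran.
Minimize 0.29x1 + 1.02x2 + 0.2x3 with:
  284x1 + 21x2 + 104x3 ≤ 812   (crude fibre)
  7.3x1 + 39.1x2 + 5.4x3 ≥ 65.2   (lysine)
  13.8x1 + 1.4x2 + 1.3x3 ≥ 8.3   (calcium)
  x1, x2, x3 ≥ 0.
The minimum-cost mix takes nothing from barley bran — only alfalfa meal, pea protein. Binding constraints: lysine and calcium.
So alfalfa meal = 0.4406 kg, pea protein = 1.585 kg.
Hence cost = 0.29·0.4406 + 1.02·1.585 = £1.7445.

£1.74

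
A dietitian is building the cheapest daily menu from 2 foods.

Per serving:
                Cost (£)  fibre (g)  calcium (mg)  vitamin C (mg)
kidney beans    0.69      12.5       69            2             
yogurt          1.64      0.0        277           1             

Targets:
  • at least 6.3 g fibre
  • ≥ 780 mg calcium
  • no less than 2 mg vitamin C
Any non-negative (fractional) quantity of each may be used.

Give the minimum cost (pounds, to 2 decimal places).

Treat it as an LP. Let x1 = servings of kidney beans, x2 = servings of yogurt.
min 0.69x1 + 1.64x2 subject to:
  12.5x1 ≥ 6.3   (fibre)
  69x1 + 277x2 ≥ 780   (calcium)
  2x1 + 1x2 ≥ 2   (vitamin C)
  x1, x2 ≥ 0.
Both inputs are positive at the optimum. The fibre and calcium requirements are met with equality.
So kidney beans = 0.504 servings, yogurt = 2.69 servings.
Cost = 0.69·0.504 + 1.64·2.69 = 4.7594.

£4.76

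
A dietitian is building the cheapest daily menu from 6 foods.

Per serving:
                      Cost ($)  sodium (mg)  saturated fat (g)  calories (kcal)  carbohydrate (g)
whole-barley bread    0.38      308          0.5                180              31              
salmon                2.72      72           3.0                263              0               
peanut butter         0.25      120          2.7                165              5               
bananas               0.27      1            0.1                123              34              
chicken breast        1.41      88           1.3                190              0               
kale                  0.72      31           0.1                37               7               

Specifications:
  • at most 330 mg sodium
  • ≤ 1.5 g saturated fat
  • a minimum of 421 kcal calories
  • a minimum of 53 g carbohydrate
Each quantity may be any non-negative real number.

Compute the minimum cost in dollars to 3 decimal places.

Let x1 = servings of whole-barley bread, x2 = servings of salmon, x3 = servings of peanut butter, x4 = servings of bananas, x5 = servings of chicken breast, x6 = servings of kale.
Minimise 0.38x1 + 2.72x2 + 0.25x3 + 0.27x4 + 1.41x5 + 0.72x6 subject to:
  308x1 + 72x2 + 120x3 + 1x4 + 88x5 + 31x6 ≤ 330   (sodium)
  0.5x1 + 3x2 + 2.7x3 + 0.1x4 + 1.3x5 + 0.1x6 ≤ 1.5   (saturated fat)
  180x1 + 263x2 + 165x3 + 123x4 + 190x5 + 37x6 ≥ 421   (calories)
  31x1 + 5x3 + 34x4 + 7x6 ≥ 53   (carbohydrate)
  x1, x2, x3, x4, x5, x6 ≥ 0.
The optimal basis is {peanut butter, bananas}; whole-barley bread, salmon, chicken breast, kale drop out. Binding constraints: saturated fat and calories.
Solving gives x3 = 0.4512, x4 = 2.8175.
Objective = 0.25·0.4512 + 0.27·2.8175 = 0.87353.

$0.874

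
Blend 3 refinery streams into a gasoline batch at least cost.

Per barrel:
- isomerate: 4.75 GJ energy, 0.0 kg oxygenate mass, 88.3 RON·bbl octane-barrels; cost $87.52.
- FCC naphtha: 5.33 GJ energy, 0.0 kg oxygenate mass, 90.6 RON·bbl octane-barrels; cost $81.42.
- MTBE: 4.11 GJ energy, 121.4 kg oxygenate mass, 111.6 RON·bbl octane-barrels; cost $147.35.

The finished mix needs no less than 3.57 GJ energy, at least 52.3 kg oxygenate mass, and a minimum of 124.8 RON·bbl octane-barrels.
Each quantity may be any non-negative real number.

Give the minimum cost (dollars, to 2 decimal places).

$132.43

Set it up as a linear program. Let x1 = barrels of isomerate, x2 = barrels of FCC naphtha, x3 = barrels of MTBE.
min 87.52x1 + 81.42x2 + 147.35x3 subject to:
  4.75x1 + 5.33x2 + 4.11x3 ≥ 3.57   (energy)
  121.4x3 ≥ 52.3   (oxygenate mass)
  88.3x1 + 90.6x2 + 111.6x3 ≥ 124.8   (octane-barrels)
  x1, x2, x3 ≥ 0.
The cheapest feasible vertex uses only FCC naphtha, MTBE; isomerate is not used. Binding constraints: oxygenate mass and octane-barrels.
That vertex is x2 = 0.84682, x3 = 0.43081.
Total cost: 81.42·0.84682 + 147.35·0.43081 = 132.4279.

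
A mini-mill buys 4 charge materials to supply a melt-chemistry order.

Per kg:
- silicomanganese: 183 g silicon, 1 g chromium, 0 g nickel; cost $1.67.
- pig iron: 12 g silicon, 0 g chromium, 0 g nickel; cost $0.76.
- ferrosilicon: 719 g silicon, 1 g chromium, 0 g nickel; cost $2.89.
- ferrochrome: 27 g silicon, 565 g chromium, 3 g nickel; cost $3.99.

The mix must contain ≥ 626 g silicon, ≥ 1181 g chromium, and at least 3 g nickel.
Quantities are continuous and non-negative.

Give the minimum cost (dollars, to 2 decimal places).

$10.62

Treat it as an LP. Let x1 = kg of silicomanganese, x2 = kg of pig iron, x3 = kg of ferrosilicon, x4 = kg of ferrochrome.
Minimize 1.67x1 + 0.76x2 + 2.89x3 + 3.99x4 subject to:
  183x1 + 12x2 + 719x3 + 27x4 ≥ 626   (silicon)
  1x1 + 1x3 + 565x4 ≥ 1181   (chromium)
  3x4 ≥ 3   (nickel)
  x1, x2, x3, x4 ≥ 0.
At the optimum only ferrosilicon, ferrochrome are positive (silicomanganese, pig iron = 0). There the silicon and chromium constraints are tight.
That vertex is x3 = 0.7922, x4 = 2.089.
Total cost: 2.89·0.7922 + 3.99·2.089 = 10.6246.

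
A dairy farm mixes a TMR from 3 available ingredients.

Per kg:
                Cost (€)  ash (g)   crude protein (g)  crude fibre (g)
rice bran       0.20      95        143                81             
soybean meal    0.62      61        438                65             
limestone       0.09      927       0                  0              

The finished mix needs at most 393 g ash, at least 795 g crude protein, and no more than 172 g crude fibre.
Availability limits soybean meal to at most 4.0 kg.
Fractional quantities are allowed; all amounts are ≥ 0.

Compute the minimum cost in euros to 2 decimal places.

Let x1 = kg of rice bran, x2 = kg of soybean meal, x3 = kg of limestone.
min 0.2x1 + 0.62x2 + 0.09x3 s.t.:
  95x1 + 61x2 + 927x3 ≤ 393   (ash)
  143x1 + 438x2 ≥ 795   (crude protein)
  81x1 + 65x2 ≤ 172   (crude fibre)
  x2 ≤ 4
  x1, x2, x3 ≥ 0.
The minimum-cost mix takes nothing from limestone — only rice bran, soybean meal. There the crude protein and crude fibre constraints are tight.
Optimal quantities: rice bran = 0.9037 kg, soybean meal = 1.52 kg.
Cost = 0.2·0.9037 + 0.62·1.52 = 1.1231.

€1.12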